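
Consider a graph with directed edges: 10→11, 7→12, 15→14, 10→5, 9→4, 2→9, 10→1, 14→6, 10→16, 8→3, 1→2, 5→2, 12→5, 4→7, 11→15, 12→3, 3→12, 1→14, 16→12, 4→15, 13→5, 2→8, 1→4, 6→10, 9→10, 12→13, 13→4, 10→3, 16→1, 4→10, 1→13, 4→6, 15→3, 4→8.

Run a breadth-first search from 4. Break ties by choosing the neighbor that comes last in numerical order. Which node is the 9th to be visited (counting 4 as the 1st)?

16

Visit 4; enqueue 15, 10, 8, 7, 6 → queue [15, 10, 8, 7, 6]
Visit 15; enqueue 14, 3 → queue [10, 8, 7, 6, 14, 3]
Visit 10; enqueue 16, 11, 5, 1 → queue [8, 7, 6, 14, 3, 16, 11, 5, 1]
Visit 8 → queue [7, 6, 14, 3, 16, 11, 5, 1]
Visit 7; enqueue 12 → queue [6, 14, 3, 16, 11, 5, 1, 12]
Visit 6 → queue [14, 3, 16, 11, 5, 1, 12]
Visit 14 → queue [3, 16, 11, 5, 1, 12]
Visit 3 → queue [16, 11, 5, 1, 12]
Visit 16 → queue [11, 5, 1, 12]
Visit 11 → queue [5, 1, 12]
Visit 5; enqueue 2 → queue [1, 12, 2]
Visit 1; enqueue 13 → queue [12, 2, 13]
Visit 12 → queue [2, 13]
Visit 2; enqueue 9 → queue [13, 9]
Visit 13 → queue [9]
Visit 9 → queue []

Visit order: 4, 15, 10, 8, 7, 6, 14, 3, 16, 11, 5, 1, 12, 2, 13, 9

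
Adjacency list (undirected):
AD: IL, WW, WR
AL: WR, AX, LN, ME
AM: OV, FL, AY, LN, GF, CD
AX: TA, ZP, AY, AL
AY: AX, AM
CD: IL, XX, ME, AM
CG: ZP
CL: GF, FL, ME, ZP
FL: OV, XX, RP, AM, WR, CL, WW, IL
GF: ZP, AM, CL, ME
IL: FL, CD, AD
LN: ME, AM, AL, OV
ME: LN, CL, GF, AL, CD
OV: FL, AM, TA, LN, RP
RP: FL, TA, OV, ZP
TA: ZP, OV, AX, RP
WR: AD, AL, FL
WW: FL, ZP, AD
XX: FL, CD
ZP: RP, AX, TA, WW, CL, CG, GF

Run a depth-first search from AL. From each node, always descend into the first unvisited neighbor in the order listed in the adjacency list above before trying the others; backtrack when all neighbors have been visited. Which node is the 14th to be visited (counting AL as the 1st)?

Visit AL
AL → WR
WR → AD
AD → IL
IL → FL
FL → OV
OV → AM
AM → AY
AY → AX
AX → TA
TA → ZP
ZP → RP
ZP → WW
ZP → CL
CL → GF
GF → ME
ME → LN
ME → CD
CD → XX
ZP → CG

Visit order: AL, WR, AD, IL, FL, OV, AM, AY, AX, TA, ZP, RP, WW, CL, GF, ME, LN, CD, XX, CG

CL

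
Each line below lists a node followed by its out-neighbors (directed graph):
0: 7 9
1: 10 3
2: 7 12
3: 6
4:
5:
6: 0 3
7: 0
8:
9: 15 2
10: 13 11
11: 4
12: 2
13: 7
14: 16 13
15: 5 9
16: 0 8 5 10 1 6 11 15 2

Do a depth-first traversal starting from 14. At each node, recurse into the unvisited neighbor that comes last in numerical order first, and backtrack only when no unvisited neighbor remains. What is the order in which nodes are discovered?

14 → 16 → 15 → 9 → 2 → 12 → 7 → 0 → 5 → 11 → 4 → 10 → 13 → 8 → 6 → 3 → 1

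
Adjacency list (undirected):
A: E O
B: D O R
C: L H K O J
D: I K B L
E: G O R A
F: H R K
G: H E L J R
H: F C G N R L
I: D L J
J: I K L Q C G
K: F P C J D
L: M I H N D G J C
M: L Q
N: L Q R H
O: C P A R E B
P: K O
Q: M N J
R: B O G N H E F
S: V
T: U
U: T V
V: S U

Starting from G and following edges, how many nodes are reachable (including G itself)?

BFS from G visits: G, R, L, J, H, E, O, N, F, B, M, I, D, C, Q, K, A, P
Reachable nodes: 18 of 22 total.

18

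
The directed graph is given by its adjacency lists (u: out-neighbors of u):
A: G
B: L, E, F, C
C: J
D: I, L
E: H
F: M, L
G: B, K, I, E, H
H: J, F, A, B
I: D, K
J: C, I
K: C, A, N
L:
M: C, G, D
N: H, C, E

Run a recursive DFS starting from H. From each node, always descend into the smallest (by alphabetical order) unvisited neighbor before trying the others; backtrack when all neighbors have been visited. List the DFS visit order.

H → A → G → B → C → J → I → D → L → K → N → E → F → M

Visit H
H → A
A → G
G → B
B → C
C → J
J → I
I → D
D → L
I → K
K → N
N → E
B → F
F → M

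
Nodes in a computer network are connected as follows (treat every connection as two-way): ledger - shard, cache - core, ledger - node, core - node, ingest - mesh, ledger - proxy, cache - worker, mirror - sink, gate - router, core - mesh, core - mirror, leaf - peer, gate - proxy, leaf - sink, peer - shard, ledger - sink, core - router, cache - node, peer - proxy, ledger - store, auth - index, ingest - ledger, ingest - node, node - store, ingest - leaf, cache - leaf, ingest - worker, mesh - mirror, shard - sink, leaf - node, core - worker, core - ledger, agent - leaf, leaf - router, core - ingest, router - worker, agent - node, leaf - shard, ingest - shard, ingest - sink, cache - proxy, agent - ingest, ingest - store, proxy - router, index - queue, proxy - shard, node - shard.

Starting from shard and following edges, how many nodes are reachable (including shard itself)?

17

BFS from shard visits: shard, ingest, leaf, ledger, node, peer, proxy, sink, agent, core, mesh, store, worker, cache, router, gate, mirror
Reachable nodes: 17 of 20 total.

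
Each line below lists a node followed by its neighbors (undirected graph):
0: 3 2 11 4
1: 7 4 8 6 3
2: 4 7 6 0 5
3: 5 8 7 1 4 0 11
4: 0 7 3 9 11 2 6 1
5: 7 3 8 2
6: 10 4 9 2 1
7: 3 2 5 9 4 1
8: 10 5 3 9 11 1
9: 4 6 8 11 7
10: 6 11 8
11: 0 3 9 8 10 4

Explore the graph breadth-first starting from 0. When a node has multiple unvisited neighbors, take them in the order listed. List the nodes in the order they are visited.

Visit 0; enqueue 3, 2, 11, 4 → queue [3, 2, 11, 4]
Visit 3; enqueue 5, 8, 7, 1 → queue [2, 11, 4, 5, 8, 7, 1]
Visit 2; enqueue 6 → queue [11, 4, 5, 8, 7, 1, 6]
Visit 11; enqueue 9, 10 → queue [4, 5, 8, 7, 1, 6, 9, 10]
Visit 4 → queue [5, 8, 7, 1, 6, 9, 10]
Visit 5 → queue [8, 7, 1, 6, 9, 10]
Visit 8 → queue [7, 1, 6, 9, 10]
Visit 7 → queue [1, 6, 9, 10]
Visit 1 → queue [6, 9, 10]
Visit 6 → queue [9, 10]
Visit 9 → queue [10]
Visit 10 → queue []

0 -> 3 -> 2 -> 11 -> 4 -> 5 -> 8 -> 7 -> 1 -> 6 -> 9 -> 10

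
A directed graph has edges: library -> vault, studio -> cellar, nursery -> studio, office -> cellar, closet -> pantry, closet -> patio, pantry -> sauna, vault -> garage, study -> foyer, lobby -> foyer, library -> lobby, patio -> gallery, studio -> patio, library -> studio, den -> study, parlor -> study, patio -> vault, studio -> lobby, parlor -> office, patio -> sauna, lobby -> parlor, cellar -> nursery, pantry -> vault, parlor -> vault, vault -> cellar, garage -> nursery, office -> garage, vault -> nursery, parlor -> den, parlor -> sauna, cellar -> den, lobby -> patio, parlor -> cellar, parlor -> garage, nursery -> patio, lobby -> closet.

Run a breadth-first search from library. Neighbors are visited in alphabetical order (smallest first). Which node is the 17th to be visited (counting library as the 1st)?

Visit library; enqueue lobby, studio, vault → queue [lobby, studio, vault]
Visit lobby; enqueue closet, foyer, parlor, patio → queue [studio, vault, closet, foyer, parlor, patio]
Visit studio; enqueue cellar → queue [vault, closet, foyer, parlor, patio, cellar]
Visit vault; enqueue garage, nursery → queue [closet, foyer, parlor, patio, cellar, garage, nursery]
Visit closet; enqueue pantry → queue [foyer, parlor, patio, cellar, garage, nursery, pantry]
Visit foyer → queue [parlor, patio, cellar, garage, nursery, pantry]
Visit parlor; enqueue den, office, sauna, study → queue [patio, cellar, garage, nursery, pantry, den, office, sauna, study]
Visit patio; enqueue gallery → queue [cellar, garage, nursery, pantry, den, office, sauna, study, gallery]
Visit cellar → queue [garage, nursery, pantry, den, office, sauna, study, gallery]
Visit garage → queue [nursery, pantry, den, office, sauna, study, gallery]
Visit nursery → queue [pantry, den, office, sauna, study, gallery]
Visit pantry → queue [den, office, sauna, study, gallery]
Visit den → queue [office, sauna, study, gallery]
Visit office → queue [sauna, study, gallery]
Visit sauna → queue [study, gallery]
Visit study → queue [gallery]
Visit gallery → queue []

Visit order: library, lobby, studio, vault, closet, foyer, parlor, patio, cellar, garage, nursery, pantry, den, office, sauna, study, gallery

gallery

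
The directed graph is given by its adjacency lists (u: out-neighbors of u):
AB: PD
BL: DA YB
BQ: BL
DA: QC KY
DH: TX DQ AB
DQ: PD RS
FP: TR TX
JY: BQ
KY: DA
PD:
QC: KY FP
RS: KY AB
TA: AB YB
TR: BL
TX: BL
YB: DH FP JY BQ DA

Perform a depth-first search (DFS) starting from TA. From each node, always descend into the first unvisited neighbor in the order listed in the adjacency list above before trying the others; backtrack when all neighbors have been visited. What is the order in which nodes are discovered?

TA AB PD YB DH TX BL DA QC KY FP TR DQ RS JY BQ

Visit TA
TA → AB
AB → PD
TA → YB
YB → DH
DH → TX
TX → BL
BL → DA
DA → QC
QC → KY
QC → FP
FP → TR
DH → DQ
DQ → RS
YB → JY
JY → BQ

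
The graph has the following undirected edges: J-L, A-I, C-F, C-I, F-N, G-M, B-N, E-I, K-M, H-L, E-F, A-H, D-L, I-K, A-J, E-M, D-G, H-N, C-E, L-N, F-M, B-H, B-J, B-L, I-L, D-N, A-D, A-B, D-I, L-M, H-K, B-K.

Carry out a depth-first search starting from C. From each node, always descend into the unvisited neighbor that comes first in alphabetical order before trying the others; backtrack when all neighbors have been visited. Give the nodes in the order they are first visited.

C, E, F, M, G, D, A, B, H, K, I, L, J, N

Visit C
C → E
E → F
F → M
M → G
G → D
D → A
A → B
B → H
H → K
K → I
I → L
L → J
L → N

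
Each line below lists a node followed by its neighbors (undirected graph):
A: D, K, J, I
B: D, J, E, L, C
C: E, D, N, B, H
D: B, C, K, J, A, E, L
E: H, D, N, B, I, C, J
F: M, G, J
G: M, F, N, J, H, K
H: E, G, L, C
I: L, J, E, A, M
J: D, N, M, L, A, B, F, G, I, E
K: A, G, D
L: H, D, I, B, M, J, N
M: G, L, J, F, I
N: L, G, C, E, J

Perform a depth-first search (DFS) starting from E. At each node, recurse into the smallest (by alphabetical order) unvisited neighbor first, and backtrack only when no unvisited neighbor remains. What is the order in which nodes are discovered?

E → B → C → D → A → I → J → F → G → H → L → M → N → K

Visit E
E → B
B → C
C → D
D → A
A → I
I → J
J → F
F → G
G → H
H → L
L → M
L → N
G → K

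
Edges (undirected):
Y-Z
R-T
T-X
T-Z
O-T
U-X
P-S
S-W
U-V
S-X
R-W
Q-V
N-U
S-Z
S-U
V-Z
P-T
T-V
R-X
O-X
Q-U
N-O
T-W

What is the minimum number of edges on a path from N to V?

Level 0: N
Level 1: O, U
Level 2: Q, S, T, V, X
Level 3: P, R, W, Z
Level 4: Y
V first appears at level 2.

2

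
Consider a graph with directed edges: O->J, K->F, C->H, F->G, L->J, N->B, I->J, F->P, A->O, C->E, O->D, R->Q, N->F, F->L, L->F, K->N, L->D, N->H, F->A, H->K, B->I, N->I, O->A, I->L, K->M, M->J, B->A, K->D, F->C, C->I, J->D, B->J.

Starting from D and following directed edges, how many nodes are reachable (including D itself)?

1

BFS from D visits: D
Reachable nodes: 1 of 18 total.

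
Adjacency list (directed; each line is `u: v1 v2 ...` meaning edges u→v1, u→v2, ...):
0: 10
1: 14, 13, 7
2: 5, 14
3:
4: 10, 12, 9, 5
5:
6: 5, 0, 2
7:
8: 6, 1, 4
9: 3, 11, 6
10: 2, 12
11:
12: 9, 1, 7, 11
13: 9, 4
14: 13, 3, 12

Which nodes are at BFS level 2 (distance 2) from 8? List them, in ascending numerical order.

Level 0: 8
Level 1: 1, 4, 6
Level 2: 0, 2, 5, 7, 9, 10, 12, 13, 14
Level 3: 3, 11

0, 2, 5, 7, 9, 10, 12, 13, 14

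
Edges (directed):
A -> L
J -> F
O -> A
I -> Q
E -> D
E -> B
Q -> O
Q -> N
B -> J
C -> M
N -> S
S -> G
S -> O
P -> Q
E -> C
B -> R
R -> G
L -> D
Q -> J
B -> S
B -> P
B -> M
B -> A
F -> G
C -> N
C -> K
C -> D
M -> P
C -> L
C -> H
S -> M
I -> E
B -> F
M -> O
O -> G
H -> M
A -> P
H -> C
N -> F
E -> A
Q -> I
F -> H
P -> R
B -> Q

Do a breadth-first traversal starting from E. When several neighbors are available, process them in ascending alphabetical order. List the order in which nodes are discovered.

E -> A -> B -> C -> D -> L -> P -> F -> J -> M -> Q -> R -> S -> H -> K -> N -> G -> O -> I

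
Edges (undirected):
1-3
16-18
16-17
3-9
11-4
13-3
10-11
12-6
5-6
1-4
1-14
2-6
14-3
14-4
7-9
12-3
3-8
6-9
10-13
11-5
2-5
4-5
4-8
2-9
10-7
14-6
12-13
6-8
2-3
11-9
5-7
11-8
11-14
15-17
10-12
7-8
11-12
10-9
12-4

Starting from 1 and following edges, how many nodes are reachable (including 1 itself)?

14

BFS from 1 visits: 1, 3, 4, 14, 2, 8, 9, 12, 13, 5, 11, 6, 7, 10
Reachable nodes: 14 of 18 total.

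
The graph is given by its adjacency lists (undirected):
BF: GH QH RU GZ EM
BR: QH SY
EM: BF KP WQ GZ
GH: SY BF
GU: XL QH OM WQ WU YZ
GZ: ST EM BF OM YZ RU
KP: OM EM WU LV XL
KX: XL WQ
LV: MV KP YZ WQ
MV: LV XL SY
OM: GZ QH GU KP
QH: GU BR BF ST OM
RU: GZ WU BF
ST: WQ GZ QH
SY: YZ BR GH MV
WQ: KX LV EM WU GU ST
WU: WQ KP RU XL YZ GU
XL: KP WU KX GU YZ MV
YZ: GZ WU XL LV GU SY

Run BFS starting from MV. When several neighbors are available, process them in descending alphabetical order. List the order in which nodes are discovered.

MV, XL, SY, LV, YZ, WU, KX, KP, GU, GH, BR, WQ, GZ, RU, OM, EM, QH, BF, ST

Visit MV; enqueue XL, SY, LV → queue [XL, SY, LV]
Visit XL; enqueue YZ, WU, KX, KP, GU → queue [SY, LV, YZ, WU, KX, KP, GU]
Visit SY; enqueue GH, BR → queue [LV, YZ, WU, KX, KP, GU, GH, BR]
Visit LV; enqueue WQ → queue [YZ, WU, KX, KP, GU, GH, BR, WQ]
Visit YZ; enqueue GZ → queue [WU, KX, KP, GU, GH, BR, WQ, GZ]
Visit WU; enqueue RU → queue [KX, KP, GU, GH, BR, WQ, GZ, RU]
Visit KX → queue [KP, GU, GH, BR, WQ, GZ, RU]
Visit KP; enqueue OM, EM → queue [GU, GH, BR, WQ, GZ, RU, OM, EM]
Visit GU; enqueue QH → queue [GH, BR, WQ, GZ, RU, OM, EM, QH]
Visit GH; enqueue BF → queue [BR, WQ, GZ, RU, OM, EM, QH, BF]
Visit BR → queue [WQ, GZ, RU, OM, EM, QH, BF]
Visit WQ; enqueue ST → queue [GZ, RU, OM, EM, QH, BF, ST]
Visit GZ → queue [RU, OM, EM, QH, BF, ST]
Visit RU → queue [OM, EM, QH, BF, ST]
Visit OM → queue [EM, QH, BF, ST]
Visit EM → queue [QH, BF, ST]
Visit QH → queue [BF, ST]
Visit BF → queue [ST]
Visit ST → queue []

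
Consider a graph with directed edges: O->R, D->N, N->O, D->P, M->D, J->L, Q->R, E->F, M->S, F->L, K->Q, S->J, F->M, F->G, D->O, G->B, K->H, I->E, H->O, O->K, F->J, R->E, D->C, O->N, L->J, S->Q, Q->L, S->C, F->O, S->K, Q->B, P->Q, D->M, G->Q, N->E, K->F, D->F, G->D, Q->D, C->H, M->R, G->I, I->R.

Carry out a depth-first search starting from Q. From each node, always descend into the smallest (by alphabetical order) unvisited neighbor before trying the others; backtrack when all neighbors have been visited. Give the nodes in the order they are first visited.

Q -> B -> D -> C -> H -> O -> K -> F -> G -> I -> E -> R -> J -> L -> M -> S -> N -> P

Visit Q
Q → B
Q → D
D → C
C → H
H → O
O → K
K → F
F → G
G → I
I → E
I → R
F → J
J → L
F → M
M → S
O → N
D → P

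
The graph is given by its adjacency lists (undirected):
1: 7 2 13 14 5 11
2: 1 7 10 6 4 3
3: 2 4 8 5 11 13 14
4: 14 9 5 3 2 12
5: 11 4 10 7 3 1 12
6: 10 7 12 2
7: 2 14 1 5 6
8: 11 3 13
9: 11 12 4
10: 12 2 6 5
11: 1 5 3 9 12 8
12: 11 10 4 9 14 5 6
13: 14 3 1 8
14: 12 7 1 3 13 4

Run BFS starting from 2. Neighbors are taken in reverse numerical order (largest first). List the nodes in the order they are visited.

Visit 2; enqueue 10, 7, 6, 4, 3, 1 → queue [10, 7, 6, 4, 3, 1]
Visit 10; enqueue 12, 5 → queue [7, 6, 4, 3, 1, 12, 5]
Visit 7; enqueue 14 → queue [6, 4, 3, 1, 12, 5, 14]
Visit 6 → queue [4, 3, 1, 12, 5, 14]
Visit 4; enqueue 9 → queue [3, 1, 12, 5, 14, 9]
Visit 3; enqueue 13, 11, 8 → queue [1, 12, 5, 14, 9, 13, 11, 8]
Visit 1 → queue [12, 5, 14, 9, 13, 11, 8]
Visit 12 → queue [5, 14, 9, 13, 11, 8]
Visit 5 → queue [14, 9, 13, 11, 8]
Visit 14 → queue [9, 13, 11, 8]
Visit 9 → queue [13, 11, 8]
Visit 13 → queue [11, 8]
Visit 11 → queue [8]
Visit 8 → queue []

2, 10, 7, 6, 4, 3, 1, 12, 5, 14, 9, 13, 11, 8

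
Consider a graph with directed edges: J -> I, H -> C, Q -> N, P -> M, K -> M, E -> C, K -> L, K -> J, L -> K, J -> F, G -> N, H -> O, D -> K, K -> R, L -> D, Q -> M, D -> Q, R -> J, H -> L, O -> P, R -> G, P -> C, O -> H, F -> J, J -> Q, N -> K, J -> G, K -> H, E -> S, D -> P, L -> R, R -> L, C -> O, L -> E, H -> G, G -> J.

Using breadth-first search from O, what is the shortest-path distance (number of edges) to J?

3

Level 0: O
Level 1: H, P
Level 2: C, G, L, M
Level 3: D, E, J, K, N, R
Level 4: F, I, Q, S
J first appears at level 3.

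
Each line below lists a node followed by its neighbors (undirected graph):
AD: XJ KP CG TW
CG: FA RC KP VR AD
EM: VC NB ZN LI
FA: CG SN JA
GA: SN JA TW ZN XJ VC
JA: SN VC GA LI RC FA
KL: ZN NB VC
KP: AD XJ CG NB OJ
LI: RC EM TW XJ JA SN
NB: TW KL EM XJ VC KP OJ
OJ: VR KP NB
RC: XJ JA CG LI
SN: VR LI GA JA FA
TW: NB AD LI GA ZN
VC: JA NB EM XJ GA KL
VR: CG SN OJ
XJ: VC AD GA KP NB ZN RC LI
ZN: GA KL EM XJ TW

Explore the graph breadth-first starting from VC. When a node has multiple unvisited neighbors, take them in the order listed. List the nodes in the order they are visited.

Visit VC; enqueue JA, NB, EM, XJ, GA, KL → queue [JA, NB, EM, XJ, GA, KL]
Visit JA; enqueue SN, LI, RC, FA → queue [NB, EM, XJ, GA, KL, SN, LI, RC, FA]
Visit NB; enqueue TW, KP, OJ → queue [EM, XJ, GA, KL, SN, LI, RC, FA, TW, KP, OJ]
Visit EM; enqueue ZN → queue [XJ, GA, KL, SN, LI, RC, FA, TW, KP, OJ, ZN]
Visit XJ; enqueue AD → queue [GA, KL, SN, LI, RC, FA, TW, KP, OJ, ZN, AD]
Visit GA → queue [KL, SN, LI, RC, FA, TW, KP, OJ, ZN, AD]
Visit KL → queue [SN, LI, RC, FA, TW, KP, OJ, ZN, AD]
Visit SN; enqueue VR → queue [LI, RC, FA, TW, KP, OJ, ZN, AD, VR]
Visit LI → queue [RC, FA, TW, KP, OJ, ZN, AD, VR]
Visit RC; enqueue CG → queue [FA, TW, KP, OJ, ZN, AD, VR, CG]
Visit FA → queue [TW, KP, OJ, ZN, AD, VR, CG]
Visit TW → queue [KP, OJ, ZN, AD, VR, CG]
Visit KP → queue [OJ, ZN, AD, VR, CG]
Visit OJ → queue [ZN, AD, VR, CG]
Visit ZN → queue [AD, VR, CG]
Visit AD → queue [VR, CG]
Visit VR → queue [CG]
Visit CG → queue []

VC, JA, NB, EM, XJ, GA, KL, SN, LI, RC, FA, TW, KP, OJ, ZN, AD, VR, CG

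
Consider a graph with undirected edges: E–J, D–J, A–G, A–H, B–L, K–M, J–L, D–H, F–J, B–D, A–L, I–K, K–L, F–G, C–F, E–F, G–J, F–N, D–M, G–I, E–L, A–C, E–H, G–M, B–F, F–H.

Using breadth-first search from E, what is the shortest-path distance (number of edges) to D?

2

Level 0: E
Level 1: F, H, J, L
Level 2: A, B, C, D, G, K, N
Level 3: I, M
D first appears at level 2.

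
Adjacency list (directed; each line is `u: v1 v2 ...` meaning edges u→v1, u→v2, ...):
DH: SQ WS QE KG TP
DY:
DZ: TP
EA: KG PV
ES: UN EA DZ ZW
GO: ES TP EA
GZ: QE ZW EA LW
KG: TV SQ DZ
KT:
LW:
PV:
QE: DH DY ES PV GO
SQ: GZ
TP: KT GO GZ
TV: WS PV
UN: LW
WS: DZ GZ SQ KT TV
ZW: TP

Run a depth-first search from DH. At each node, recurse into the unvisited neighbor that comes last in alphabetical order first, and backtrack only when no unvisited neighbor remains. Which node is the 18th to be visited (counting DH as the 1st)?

Visit DH
DH → WS
WS → TV
TV → PV
WS → SQ
SQ → GZ
GZ → ZW
ZW → TP
TP → KT
TP → GO
GO → ES
ES → UN
UN → LW
ES → EA
EA → KG
KG → DZ
GZ → QE
QE → DY

Visit order: DH, WS, TV, PV, SQ, GZ, ZW, TP, KT, GO, ES, UN, LW, EA, KG, DZ, QE, DY

DY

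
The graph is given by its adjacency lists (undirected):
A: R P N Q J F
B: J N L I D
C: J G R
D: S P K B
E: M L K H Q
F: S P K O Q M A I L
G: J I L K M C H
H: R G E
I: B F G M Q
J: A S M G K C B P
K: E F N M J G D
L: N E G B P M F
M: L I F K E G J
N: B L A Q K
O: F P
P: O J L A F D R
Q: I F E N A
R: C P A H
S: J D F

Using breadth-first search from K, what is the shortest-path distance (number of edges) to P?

Level 0: K
Level 1: D, E, F, G, J, M, N
Level 2: A, B, C, H, I, L, O, P, Q, S
Level 3: R
P first appears at level 2.

2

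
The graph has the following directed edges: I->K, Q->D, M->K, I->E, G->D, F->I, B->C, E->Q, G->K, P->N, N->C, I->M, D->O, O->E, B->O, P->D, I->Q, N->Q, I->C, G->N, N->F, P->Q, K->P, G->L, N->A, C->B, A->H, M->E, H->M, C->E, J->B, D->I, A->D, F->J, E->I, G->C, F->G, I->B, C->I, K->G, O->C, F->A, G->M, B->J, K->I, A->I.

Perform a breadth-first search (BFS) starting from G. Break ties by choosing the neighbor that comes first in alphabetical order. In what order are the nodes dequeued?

Visit G; enqueue C, D, K, L, M, N → queue [C, D, K, L, M, N]
Visit C; enqueue B, E, I → queue [D, K, L, M, N, B, E, I]
Visit D; enqueue O → queue [K, L, M, N, B, E, I, O]
Visit K; enqueue P → queue [L, M, N, B, E, I, O, P]
Visit L → queue [M, N, B, E, I, O, P]
Visit M → queue [N, B, E, I, O, P]
Visit N; enqueue A, F, Q → queue [B, E, I, O, P, A, F, Q]
Visit B; enqueue J → queue [E, I, O, P, A, F, Q, J]
Visit E → queue [I, O, P, A, F, Q, J]
Visit I → queue [O, P, A, F, Q, J]
Visit O → queue [P, A, F, Q, J]
Visit P → queue [A, F, Q, J]
Visit A; enqueue H → queue [F, Q, J, H]
Visit F → queue [Q, J, H]
Visit Q → queue [J, H]
Visit J → queue [H]
Visit H → queue []

G C D K L M N B E I O P A F Q J H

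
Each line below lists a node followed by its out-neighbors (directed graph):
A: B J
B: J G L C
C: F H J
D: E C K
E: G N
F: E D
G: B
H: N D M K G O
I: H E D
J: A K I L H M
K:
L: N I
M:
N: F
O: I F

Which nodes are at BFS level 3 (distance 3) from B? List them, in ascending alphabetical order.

Level 0: B
Level 1: C, G, J, L
Level 2: A, F, H, I, K, M, N
Level 3: D, E, O

D, E, O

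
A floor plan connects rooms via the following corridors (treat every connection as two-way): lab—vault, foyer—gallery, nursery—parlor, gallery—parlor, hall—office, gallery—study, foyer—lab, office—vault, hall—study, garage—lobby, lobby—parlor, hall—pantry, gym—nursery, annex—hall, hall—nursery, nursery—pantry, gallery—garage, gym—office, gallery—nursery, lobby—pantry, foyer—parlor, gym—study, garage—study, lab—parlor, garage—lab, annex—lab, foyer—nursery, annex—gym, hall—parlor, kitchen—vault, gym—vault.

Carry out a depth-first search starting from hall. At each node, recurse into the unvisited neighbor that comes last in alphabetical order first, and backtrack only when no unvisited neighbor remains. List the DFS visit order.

Visit hall
hall → study
study → gym
gym → vault
vault → office
vault → lab
lab → parlor
parlor → nursery
nursery → pantry
pantry → lobby
lobby → garage
garage → gallery
gallery → foyer
lab → annex
vault → kitchen

hall -> study -> gym -> vault -> office -> lab -> parlor -> nursery -> pantry -> lobby -> garage -> gallery -> foyer -> annex -> kitchen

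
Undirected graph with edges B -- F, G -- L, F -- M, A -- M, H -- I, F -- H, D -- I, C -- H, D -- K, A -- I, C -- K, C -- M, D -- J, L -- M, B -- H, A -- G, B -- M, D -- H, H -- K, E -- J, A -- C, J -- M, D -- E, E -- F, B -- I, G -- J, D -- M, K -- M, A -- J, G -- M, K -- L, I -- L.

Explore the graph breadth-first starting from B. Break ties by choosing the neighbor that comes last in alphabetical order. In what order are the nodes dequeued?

Visit B; enqueue M, I, H, F → queue [M, I, H, F]
Visit M; enqueue L, K, J, G, D, C, A → queue [I, H, F, L, K, J, G, D, C, A]
Visit I → queue [H, F, L, K, J, G, D, C, A]
Visit H → queue [F, L, K, J, G, D, C, A]
Visit F; enqueue E → queue [L, K, J, G, D, C, A, E]
Visit L → queue [K, J, G, D, C, A, E]
Visit K → queue [J, G, D, C, A, E]
Visit J → queue [G, D, C, A, E]
Visit G → queue [D, C, A, E]
Visit D → queue [C, A, E]
Visit C → queue [A, E]
Visit A → queue [E]
Visit E → queue []

B M I H F L K J G D C A E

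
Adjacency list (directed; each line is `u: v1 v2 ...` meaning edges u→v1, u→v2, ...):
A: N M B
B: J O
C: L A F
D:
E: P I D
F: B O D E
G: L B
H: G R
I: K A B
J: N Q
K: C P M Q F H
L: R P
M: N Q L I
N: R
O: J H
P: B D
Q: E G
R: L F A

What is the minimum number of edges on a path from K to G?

Level 0: K
Level 1: C, F, H, M, P, Q
Level 2: A, B, D, E, G, I, L, N, O, R
Level 3: J
G first appears at level 2.

2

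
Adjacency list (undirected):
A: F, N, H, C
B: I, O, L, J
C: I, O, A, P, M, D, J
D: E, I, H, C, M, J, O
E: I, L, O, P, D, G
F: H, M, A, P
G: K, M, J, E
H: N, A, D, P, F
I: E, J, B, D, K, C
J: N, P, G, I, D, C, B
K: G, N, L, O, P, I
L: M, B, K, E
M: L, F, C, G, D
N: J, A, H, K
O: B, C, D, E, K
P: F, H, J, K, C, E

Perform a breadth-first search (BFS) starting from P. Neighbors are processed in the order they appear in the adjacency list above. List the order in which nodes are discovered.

P, F, H, J, K, C, E, M, A, N, D, G, I, B, L, O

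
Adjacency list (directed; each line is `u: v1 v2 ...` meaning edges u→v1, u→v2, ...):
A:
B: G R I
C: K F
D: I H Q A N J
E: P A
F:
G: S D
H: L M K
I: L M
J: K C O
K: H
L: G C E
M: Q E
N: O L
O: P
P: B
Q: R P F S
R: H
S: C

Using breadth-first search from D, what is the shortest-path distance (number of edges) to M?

Level 0: D
Level 1: A, H, I, J, N, Q
Level 2: C, F, K, L, M, O, P, R, S
Level 3: B, E, G
M first appears at level 2.

2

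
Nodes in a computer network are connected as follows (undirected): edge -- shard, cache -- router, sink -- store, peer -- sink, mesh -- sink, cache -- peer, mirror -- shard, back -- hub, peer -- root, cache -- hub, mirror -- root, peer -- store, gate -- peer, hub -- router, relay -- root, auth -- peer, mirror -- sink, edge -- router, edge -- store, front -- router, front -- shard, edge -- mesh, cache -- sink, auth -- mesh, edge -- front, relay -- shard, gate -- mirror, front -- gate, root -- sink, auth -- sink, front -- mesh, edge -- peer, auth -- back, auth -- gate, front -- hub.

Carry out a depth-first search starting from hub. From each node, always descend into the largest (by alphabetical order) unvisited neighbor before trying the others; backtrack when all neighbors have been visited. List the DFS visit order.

hub, router, front, shard, relay, root, sink, store, peer, gate, mirror, auth, mesh, edge, back, cache

Visit hub
hub → router
router → front
front → shard
shard → relay
relay → root
root → sink
sink → store
store → peer
peer → gate
gate → mirror
gate → auth
auth → mesh
mesh → edge
auth → back
peer → cache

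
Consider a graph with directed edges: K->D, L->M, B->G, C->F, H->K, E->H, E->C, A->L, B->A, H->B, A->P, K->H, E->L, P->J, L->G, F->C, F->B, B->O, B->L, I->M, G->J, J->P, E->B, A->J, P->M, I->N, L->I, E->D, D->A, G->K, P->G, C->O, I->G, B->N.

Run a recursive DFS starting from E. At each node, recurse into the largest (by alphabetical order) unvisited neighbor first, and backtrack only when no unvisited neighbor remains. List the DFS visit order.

E, L, M, I, N, G, K, H, B, O, A, P, J, D, C, F

Visit E
E → L
L → M
L → I
I → N
I → G
G → K
K → H
H → B
B → O
B → A
A → P
P → J
K → D
E → C
C → F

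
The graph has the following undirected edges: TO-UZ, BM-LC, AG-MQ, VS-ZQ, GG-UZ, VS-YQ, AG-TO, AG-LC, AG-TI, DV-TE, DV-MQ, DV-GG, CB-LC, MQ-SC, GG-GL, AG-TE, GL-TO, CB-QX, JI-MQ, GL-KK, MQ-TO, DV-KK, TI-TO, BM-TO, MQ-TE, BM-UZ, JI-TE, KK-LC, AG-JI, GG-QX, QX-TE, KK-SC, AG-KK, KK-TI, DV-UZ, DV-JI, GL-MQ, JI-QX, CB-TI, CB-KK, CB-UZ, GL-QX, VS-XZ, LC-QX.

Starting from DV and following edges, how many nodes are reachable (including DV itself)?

BFS from DV visits: DV, GG, JI, KK, MQ, TE, UZ, GL, QX, AG, CB, LC, SC, TI, TO, BM
Reachable nodes: 16 of 20 total.

16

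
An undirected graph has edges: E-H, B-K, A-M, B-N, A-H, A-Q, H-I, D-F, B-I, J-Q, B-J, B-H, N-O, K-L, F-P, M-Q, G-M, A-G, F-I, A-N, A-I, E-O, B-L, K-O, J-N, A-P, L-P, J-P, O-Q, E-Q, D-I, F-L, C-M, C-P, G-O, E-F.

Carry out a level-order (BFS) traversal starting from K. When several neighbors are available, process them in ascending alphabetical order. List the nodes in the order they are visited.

Visit K; enqueue B, L, O → queue [B, L, O]
Visit B; enqueue H, I, J, N → queue [L, O, H, I, J, N]
Visit L; enqueue F, P → queue [O, H, I, J, N, F, P]
Visit O; enqueue E, G, Q → queue [H, I, J, N, F, P, E, G, Q]
Visit H; enqueue A → queue [I, J, N, F, P, E, G, Q, A]
Visit I; enqueue D → queue [J, N, F, P, E, G, Q, A, D]
Visit J → queue [N, F, P, E, G, Q, A, D]
Visit N → queue [F, P, E, G, Q, A, D]
Visit F → queue [P, E, G, Q, A, D]
Visit P; enqueue C → queue [E, G, Q, A, D, C]
Visit E → queue [G, Q, A, D, C]
Visit G; enqueue M → queue [Q, A, D, C, M]
Visit Q → queue [A, D, C, M]
Visit A → queue [D, C, M]
Visit D → queue [C, M]
Visit C → queue [M]
Visit M → queue []

K, B, L, O, H, I, J, N, F, P, E, G, Q, A, D, C, M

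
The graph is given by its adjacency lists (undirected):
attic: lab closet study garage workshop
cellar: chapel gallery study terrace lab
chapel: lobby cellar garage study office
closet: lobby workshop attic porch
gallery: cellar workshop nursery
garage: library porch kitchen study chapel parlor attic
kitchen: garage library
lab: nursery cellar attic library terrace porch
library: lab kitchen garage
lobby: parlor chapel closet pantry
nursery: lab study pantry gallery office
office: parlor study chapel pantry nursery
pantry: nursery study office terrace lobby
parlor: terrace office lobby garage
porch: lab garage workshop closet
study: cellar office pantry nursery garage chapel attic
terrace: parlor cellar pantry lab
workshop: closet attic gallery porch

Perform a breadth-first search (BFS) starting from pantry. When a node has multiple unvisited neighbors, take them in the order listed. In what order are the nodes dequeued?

Visit pantry; enqueue nursery, study, office, terrace, lobby → queue [nursery, study, office, terrace, lobby]
Visit nursery; enqueue lab, gallery → queue [study, office, terrace, lobby, lab, gallery]
Visit study; enqueue cellar, garage, chapel, attic → queue [office, terrace, lobby, lab, gallery, cellar, garage, chapel, attic]
Visit office; enqueue parlor → queue [terrace, lobby, lab, gallery, cellar, garage, chapel, attic, parlor]
Visit terrace → queue [lobby, lab, gallery, cellar, garage, chapel, attic, parlor]
Visit lobby; enqueue closet → queue [lab, gallery, cellar, garage, chapel, attic, parlor, closet]
Visit lab; enqueue library, porch → queue [gallery, cellar, garage, chapel, attic, parlor, closet, library, porch]
Visit gallery; enqueue workshop → queue [cellar, garage, chapel, attic, parlor, closet, library, porch, workshop]
Visit cellar → queue [garage, chapel, attic, parlor, closet, library, porch, workshop]
Visit garage; enqueue kitchen → queue [chapel, attic, parlor, closet, library, porch, workshop, kitchen]
Visit chapel → queue [attic, parlor, closet, library, porch, workshop, kitchen]
Visit attic → queue [parlor, closet, library, porch, workshop, kitchen]
Visit parlor → queue [closet, library, porch, workshop, kitchen]
Visit closet → queue [library, porch, workshop, kitchen]
Visit library → queue [porch, workshop, kitchen]
Visit porch → queue [workshop, kitchen]
Visit workshop → queue [kitchen]
Visit kitchen → queue []

pantry, nursery, study, office, terrace, lobby, lab, gallery, cellar, garage, chapel, attic, parlor, closet, library, porch, workshop, kitchen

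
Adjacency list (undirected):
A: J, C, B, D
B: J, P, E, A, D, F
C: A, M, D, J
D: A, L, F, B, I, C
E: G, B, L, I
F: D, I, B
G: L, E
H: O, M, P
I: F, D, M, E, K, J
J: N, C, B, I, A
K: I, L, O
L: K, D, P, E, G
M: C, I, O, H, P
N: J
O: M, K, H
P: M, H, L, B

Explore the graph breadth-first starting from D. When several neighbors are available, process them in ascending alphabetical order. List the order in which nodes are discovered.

Visit D; enqueue A, B, C, F, I, L → queue [A, B, C, F, I, L]
Visit A; enqueue J → queue [B, C, F, I, L, J]
Visit B; enqueue E, P → queue [C, F, I, L, J, E, P]
Visit C; enqueue M → queue [F, I, L, J, E, P, M]
Visit F → queue [I, L, J, E, P, M]
Visit I; enqueue K → queue [L, J, E, P, M, K]
Visit L; enqueue G → queue [J, E, P, M, K, G]
Visit J; enqueue N → queue [E, P, M, K, G, N]
Visit E → queue [P, M, K, G, N]
Visit P; enqueue H → queue [M, K, G, N, H]
Visit M; enqueue O → queue [K, G, N, H, O]
Visit K → queue [G, N, H, O]
Visit G → queue [N, H, O]
Visit N → queue [H, O]
Visit H → queue [O]
Visit O → queue []

D A B C F I L J E P M K G N H O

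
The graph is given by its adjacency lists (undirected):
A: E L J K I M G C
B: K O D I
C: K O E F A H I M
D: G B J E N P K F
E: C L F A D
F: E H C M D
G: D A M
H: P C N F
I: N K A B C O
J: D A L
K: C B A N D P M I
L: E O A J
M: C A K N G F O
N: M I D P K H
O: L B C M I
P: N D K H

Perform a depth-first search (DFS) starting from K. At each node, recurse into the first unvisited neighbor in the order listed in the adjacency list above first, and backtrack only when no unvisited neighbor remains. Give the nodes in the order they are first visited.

Visit K
K → C
C → O
O → L
L → E
E → F
F → H
H → P
P → N
N → M
M → A
A → J
J → D
D → G
D → B
B → I

K, C, O, L, E, F, H, P, N, M, A, J, D, G, B, I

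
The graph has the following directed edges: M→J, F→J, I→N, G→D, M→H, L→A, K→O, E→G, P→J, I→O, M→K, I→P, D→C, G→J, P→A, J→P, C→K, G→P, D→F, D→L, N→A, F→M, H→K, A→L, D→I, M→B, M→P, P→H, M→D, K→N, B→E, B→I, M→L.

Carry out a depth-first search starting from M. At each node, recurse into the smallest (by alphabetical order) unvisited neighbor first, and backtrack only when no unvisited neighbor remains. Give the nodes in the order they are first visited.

M -> B -> E -> G -> D -> C -> K -> N -> A -> L -> O -> F -> J -> P -> H -> I

Visit M
M → B
B → E
E → G
G → D
D → C
C → K
K → N
N → A
A → L
K → O
D → F
F → J
J → P
P → H
D → I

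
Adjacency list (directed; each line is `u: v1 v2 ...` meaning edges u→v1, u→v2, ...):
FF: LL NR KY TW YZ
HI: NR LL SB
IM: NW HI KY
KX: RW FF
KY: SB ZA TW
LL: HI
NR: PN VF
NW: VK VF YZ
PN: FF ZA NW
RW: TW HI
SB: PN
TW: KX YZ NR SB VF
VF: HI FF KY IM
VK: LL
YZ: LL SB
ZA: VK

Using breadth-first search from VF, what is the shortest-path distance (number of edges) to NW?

2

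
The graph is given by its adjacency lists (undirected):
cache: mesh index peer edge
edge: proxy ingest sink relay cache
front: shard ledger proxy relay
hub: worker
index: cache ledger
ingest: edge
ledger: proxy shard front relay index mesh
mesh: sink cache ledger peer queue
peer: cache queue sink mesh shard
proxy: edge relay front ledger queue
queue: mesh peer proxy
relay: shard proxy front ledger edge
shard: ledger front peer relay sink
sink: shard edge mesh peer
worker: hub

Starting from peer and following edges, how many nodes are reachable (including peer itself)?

13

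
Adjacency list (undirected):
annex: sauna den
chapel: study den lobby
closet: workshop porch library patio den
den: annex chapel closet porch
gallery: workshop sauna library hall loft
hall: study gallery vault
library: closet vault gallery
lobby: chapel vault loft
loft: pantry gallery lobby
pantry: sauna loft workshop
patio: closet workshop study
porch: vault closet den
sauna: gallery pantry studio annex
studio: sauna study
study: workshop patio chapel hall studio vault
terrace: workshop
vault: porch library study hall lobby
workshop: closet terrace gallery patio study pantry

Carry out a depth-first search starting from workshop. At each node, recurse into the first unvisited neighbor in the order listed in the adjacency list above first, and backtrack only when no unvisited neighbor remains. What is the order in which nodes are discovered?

Visit workshop
workshop → closet
closet → porch
porch → vault
vault → library
library → gallery
gallery → sauna
sauna → pantry
pantry → loft
loft → lobby
lobby → chapel
chapel → study
study → patio
study → hall
study → studio
chapel → den
den → annex
workshop → terrace

workshop, closet, porch, vault, library, gallery, sauna, pantry, loft, lobby, chapel, study, patio, hall, studio, den, annex, terrace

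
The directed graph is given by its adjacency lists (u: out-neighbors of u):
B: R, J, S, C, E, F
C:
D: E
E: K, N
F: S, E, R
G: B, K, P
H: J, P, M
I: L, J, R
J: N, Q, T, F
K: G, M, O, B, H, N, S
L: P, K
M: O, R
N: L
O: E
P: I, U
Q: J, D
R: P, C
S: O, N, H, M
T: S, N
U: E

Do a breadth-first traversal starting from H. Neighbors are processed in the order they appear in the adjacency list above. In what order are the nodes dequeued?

H, J, P, M, N, Q, T, F, I, U, O, R, L, D, S, E, C, K, G, B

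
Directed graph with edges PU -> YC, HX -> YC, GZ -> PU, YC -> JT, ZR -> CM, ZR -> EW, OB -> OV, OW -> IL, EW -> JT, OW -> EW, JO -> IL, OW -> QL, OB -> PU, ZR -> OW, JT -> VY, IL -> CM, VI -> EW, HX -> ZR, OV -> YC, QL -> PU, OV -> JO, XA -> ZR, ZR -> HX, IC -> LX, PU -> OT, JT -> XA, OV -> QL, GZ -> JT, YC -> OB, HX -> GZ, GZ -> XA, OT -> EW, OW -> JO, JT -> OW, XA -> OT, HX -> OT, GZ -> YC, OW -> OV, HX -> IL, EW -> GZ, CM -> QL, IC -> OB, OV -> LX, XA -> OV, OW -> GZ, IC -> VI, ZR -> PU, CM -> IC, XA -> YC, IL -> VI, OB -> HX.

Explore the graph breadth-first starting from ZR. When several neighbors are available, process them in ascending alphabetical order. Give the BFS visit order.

ZR, CM, EW, HX, OW, PU, IC, QL, GZ, JT, IL, OT, YC, JO, OV, LX, OB, VI, XA, VY

Visit ZR; enqueue CM, EW, HX, OW, PU → queue [CM, EW, HX, OW, PU]
Visit CM; enqueue IC, QL → queue [EW, HX, OW, PU, IC, QL]
Visit EW; enqueue GZ, JT → queue [HX, OW, PU, IC, QL, GZ, JT]
Visit HX; enqueue IL, OT, YC → queue [OW, PU, IC, QL, GZ, JT, IL, OT, YC]
Visit OW; enqueue JO, OV → queue [PU, IC, QL, GZ, JT, IL, OT, YC, JO, OV]
Visit PU → queue [IC, QL, GZ, JT, IL, OT, YC, JO, OV]
Visit IC; enqueue LX, OB, VI → queue [QL, GZ, JT, IL, OT, YC, JO, OV, LX, OB, VI]
Visit QL → queue [GZ, JT, IL, OT, YC, JO, OV, LX, OB, VI]
Visit GZ; enqueue XA → queue [JT, IL, OT, YC, JO, OV, LX, OB, VI, XA]
Visit JT; enqueue VY → queue [IL, OT, YC, JO, OV, LX, OB, VI, XA, VY]
Visit IL → queue [OT, YC, JO, OV, LX, OB, VI, XA, VY]
Visit OT → queue [YC, JO, OV, LX, OB, VI, XA, VY]
Visit YC → queue [JO, OV, LX, OB, VI, XA, VY]
Visit JO → queue [OV, LX, OB, VI, XA, VY]
Visit OV → queue [LX, OB, VI, XA, VY]
Visit LX → queue [OB, VI, XA, VY]
Visit OB → queue [VI, XA, VY]
Visit VI → queue [XA, VY]
Visit XA → queue [VY]
Visit VY → queue []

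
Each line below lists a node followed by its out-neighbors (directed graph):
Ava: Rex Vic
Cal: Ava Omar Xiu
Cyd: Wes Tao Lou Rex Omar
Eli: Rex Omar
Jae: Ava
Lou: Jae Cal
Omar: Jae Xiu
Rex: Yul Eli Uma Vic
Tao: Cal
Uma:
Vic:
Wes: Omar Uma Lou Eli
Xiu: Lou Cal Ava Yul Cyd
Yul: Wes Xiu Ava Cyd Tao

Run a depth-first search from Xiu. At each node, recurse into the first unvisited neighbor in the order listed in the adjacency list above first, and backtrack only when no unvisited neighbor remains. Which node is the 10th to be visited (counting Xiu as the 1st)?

Eli

Visit Xiu
Xiu → Lou
Lou → Jae
Jae → Ava
Ava → Rex
Rex → Yul
Yul → Wes
Wes → Omar
Wes → Uma
Wes → Eli
Yul → Cyd
Cyd → Tao
Tao → Cal
Rex → Vic

Visit order: Xiu, Lou, Jae, Ava, Rex, Yul, Wes, Omar, Uma, Eli, Cyd, Tao, Cal, Vic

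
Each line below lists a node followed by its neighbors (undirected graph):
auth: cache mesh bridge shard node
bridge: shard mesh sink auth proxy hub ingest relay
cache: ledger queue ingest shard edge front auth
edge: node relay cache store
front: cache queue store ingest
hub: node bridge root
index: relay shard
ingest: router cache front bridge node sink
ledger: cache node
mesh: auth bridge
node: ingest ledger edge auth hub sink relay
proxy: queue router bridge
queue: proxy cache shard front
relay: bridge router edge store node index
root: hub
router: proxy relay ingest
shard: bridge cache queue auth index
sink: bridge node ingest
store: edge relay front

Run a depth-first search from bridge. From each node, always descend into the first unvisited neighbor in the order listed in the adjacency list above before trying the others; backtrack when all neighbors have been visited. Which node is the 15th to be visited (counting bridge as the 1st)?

sink

Visit bridge
bridge → shard
shard → cache
cache → ledger
ledger → node
node → ingest
ingest → router
router → proxy
proxy → queue
queue → front
front → store
store → edge
edge → relay
relay → index
ingest → sink
node → auth
auth → mesh
node → hub
hub → root

Visit order: bridge, shard, cache, ledger, node, ingest, router, proxy, queue, front, store, edge, relay, index, sink, auth, mesh, hub, root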